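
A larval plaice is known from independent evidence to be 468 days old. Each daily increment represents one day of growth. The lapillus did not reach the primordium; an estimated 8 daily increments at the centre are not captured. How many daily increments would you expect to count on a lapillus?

Expected daily increments over 468 days: 468.
Subtracting the 8 daily increments not captured gives 468 − 8 = 460 daily increments in the record.

460 daily increments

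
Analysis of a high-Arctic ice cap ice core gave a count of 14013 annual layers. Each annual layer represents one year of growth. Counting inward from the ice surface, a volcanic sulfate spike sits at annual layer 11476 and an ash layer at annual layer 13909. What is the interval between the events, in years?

Separation: 13909 − 11476 = 2433 annual layers.
At one annual layer per year, 2433 years elapsed between them.

2433 yr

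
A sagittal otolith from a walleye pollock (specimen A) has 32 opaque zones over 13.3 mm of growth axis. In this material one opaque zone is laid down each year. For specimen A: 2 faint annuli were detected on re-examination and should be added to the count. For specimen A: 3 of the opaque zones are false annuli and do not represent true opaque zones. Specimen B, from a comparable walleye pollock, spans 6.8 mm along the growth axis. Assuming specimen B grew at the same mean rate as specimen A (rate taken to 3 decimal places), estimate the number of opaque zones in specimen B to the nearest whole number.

Specimen A: adjusted count: 32 − 3 + 2 = 31 opaque zones.
A: Extension rate ≈ 13.3 / 31 = 0.429 mm per year.
For B, 6.8 / 0.429 = 15.85 years ≈ 16 opaque zones.

16 opaque zones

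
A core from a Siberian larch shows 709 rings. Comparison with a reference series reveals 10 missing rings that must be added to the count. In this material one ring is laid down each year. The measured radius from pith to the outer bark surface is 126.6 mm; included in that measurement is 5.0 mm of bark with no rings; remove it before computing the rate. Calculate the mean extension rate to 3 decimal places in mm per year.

0.169 mm per year

Correcting the raw count gives 709 + 10 = 719 true rings.
The growth record spans 126.6 − 5.0 = 121.6 mm.
Extension rate ≈ 121.6 / 719 = 0.169 mm per year.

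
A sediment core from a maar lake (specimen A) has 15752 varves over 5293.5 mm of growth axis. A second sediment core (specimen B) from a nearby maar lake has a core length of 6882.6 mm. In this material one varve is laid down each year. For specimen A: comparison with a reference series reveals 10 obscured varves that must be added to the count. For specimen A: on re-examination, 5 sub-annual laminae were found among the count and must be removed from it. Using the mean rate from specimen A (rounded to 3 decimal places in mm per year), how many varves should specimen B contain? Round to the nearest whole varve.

20484 varves

Specimen A: correcting the raw count gives 15752 − 5 + 10 = 15757 true varves.
A: Extension rate ≈ 5293.5 / 15757 = 0.336 mm/year.
B spans 6882.6 / 0.336 = 20483.93 years ≈ 20484 varves.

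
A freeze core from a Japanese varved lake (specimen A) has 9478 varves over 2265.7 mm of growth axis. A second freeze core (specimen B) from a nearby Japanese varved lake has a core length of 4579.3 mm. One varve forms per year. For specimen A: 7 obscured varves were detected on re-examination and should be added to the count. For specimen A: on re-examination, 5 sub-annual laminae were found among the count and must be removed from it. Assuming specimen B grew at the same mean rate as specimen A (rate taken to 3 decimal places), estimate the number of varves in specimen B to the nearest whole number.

19160 varves

Specimen A: adjusted count: 9478 − 5 + 7 = 9480 varves.
A: Mean rate = 2265.7 mm / 9480 years ≈ 0.239 mm/year.
B spans 4579.3 / 0.239 = 19160.25 years ≈ 19160 varves.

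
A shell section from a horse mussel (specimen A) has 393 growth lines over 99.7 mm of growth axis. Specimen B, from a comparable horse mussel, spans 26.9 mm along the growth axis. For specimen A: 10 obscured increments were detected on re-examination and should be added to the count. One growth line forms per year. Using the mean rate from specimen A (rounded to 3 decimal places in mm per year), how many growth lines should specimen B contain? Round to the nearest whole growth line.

109 growth lines

Specimen A: after corrections the count is 393 + 10 = 403 growth lines.
A: 99.7 mm over 403 years gives 99.7 / 403 ≈ 0.247 mm per year.
For B, 26.9 / 0.247 = 108.91 years ≈ 109 growth lines.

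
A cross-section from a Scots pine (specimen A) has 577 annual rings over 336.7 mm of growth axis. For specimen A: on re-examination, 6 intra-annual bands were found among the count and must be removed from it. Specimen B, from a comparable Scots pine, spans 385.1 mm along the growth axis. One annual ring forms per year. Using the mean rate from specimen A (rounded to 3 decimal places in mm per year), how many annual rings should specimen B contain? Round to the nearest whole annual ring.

Specimen A: after corrections the count is 577 − 6 = 571 annual rings.
A: Extension rate ≈ 336.7 / 571 = 0.590 mm per year.
B spans 385.1 / 0.590 = 652.71 years ≈ 653 annual rings.

653 annual rings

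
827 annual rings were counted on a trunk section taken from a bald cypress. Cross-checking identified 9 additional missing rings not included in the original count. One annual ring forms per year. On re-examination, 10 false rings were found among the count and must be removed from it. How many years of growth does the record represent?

After corrections the count is 827 − 10 + 9 = 826 annual rings.
One annual ring per year makes the duration 826 years.

826 yr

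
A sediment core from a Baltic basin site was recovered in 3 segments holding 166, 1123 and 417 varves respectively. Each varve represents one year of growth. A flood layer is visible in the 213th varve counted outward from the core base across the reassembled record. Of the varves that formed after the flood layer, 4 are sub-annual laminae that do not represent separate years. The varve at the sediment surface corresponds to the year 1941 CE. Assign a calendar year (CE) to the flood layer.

Total varves = 166 + 1123 + 417 = 1706.
1706 − 213 = 1493 varves lie beyond the flood layer toward the sediment surface.
Excluding 4 false varves: 1493 − 4 = 1489.
The varve at the sediment surface is 1941 CE, so the flood layer dates to 1941 − 1489 = 452 CE.

452 CE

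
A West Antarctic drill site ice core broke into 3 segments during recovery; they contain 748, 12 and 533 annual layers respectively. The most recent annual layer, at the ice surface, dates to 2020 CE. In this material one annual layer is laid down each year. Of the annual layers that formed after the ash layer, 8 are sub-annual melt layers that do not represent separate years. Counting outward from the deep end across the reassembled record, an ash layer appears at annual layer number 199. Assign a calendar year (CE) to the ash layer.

Total annual layers = 748 + 12 + 533 = 1293.
1293 − 199 = 1094 annual layers lie beyond the ash layer toward the ice surface.
Removing the 8 false annual layers leaves 1094 − 8 = 1086 true annual layers beyond the ash layer.
2020 − 1086 = 934 CE.

934 CE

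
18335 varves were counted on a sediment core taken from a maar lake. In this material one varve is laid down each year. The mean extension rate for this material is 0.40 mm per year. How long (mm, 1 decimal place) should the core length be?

The record spans 18335 years at 0.40 mm per year.
18335 years at 0.40 mm/year gives 0.40 × 18335 = 7334.0 mm.

7334.0 mm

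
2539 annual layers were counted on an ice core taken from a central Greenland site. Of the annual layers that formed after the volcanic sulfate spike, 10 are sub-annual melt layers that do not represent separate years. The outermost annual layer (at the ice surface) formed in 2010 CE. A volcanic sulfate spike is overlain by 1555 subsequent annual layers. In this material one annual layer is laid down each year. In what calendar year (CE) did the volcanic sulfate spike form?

465 CE

There are 1555 annual layers younger than the volcanic sulfate spike.
Removing the 10 false annual layers leaves 1555 − 10 = 1545 true annual layers beyond the volcanic sulfate spike.
Counting back 1545 years from 2010 CE places the volcanic sulfate spike in 2010 − 1545 = 465 CE.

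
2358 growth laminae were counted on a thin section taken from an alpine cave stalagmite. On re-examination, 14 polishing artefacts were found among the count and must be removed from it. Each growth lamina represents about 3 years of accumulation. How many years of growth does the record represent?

True growth lamina count = 2358 − 14 = 2344.
At 3 years per growth lamina, 2344 × 3 = 7032 years.

7032 yr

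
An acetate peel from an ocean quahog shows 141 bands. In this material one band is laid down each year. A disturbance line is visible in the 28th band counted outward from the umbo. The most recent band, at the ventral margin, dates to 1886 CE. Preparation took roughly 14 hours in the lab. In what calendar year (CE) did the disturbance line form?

1773 CE

141 − 28 = 113 bands lie beyond the disturbance line toward the ventral margin.
1886 − 113 = 1773 CE.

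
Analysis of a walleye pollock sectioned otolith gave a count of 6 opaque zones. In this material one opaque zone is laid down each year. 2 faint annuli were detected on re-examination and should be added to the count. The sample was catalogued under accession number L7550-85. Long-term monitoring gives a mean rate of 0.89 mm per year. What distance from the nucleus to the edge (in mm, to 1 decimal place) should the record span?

After corrections the count is 6 + 2 = 8 opaque zones.
Length ≈ 0.89 × 8 = 7.1 mm.

7.1 mm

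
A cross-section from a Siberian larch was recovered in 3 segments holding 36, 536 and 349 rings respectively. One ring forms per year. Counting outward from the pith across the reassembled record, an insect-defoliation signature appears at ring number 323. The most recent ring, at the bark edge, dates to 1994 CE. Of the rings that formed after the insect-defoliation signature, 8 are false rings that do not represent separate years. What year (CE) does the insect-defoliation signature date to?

Total rings = 36 + 536 + 349 = 921.
The insect-defoliation signature sits at ring 323 from the pith, so 921 − 323 = 598 rings formed after it.
Removing the 8 false rings leaves 598 − 8 = 590 true rings beyond the insect-defoliation signature.
The ring at the bark edge is 1994 CE, so the insect-defoliation signature dates to 1994 − 590 = 1404 CE.

1404 CE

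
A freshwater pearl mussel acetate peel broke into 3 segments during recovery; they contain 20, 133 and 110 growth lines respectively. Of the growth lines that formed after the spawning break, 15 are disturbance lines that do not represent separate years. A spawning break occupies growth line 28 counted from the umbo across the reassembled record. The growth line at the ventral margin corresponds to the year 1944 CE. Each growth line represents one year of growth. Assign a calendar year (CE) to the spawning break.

Total growth lines = 20 + 133 + 110 = 263.
263 − 28 = 235 growth lines lie beyond the spawning break toward the ventral margin.
Excluding 15 false growth lines: 235 − 15 = 220.
The growth line at the ventral margin is 1944 CE, so the spawning break dates to 1944 − 220 = 1724 CE.

1724 CE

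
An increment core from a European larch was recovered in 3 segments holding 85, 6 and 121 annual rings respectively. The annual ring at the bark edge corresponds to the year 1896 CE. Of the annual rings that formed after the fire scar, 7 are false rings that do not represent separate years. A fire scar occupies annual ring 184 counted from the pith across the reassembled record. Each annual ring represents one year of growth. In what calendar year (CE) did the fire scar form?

1875 CE

Total annual rings = 85 + 6 + 121 = 212.
212 − 184 = 28 annual rings lie beyond the fire scar toward the bark edge.
Excluding 7 false annual rings: 28 − 7 = 21.
1896 − 21 = 1875 CE.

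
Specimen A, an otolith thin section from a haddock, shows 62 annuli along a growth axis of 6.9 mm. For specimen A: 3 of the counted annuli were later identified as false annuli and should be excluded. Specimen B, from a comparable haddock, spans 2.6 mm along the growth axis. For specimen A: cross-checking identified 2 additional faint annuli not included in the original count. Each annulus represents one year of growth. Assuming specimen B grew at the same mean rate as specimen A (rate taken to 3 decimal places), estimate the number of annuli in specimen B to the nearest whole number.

Specimen A: after corrections the count is 62 − 3 + 2 = 61 annuli.
A: 6.9 mm over 61 years gives 6.9 / 61 ≈ 0.113 mm per year.
B spans 2.6 / 0.113 = 23.01 years ≈ 23 annuli.

23 annuli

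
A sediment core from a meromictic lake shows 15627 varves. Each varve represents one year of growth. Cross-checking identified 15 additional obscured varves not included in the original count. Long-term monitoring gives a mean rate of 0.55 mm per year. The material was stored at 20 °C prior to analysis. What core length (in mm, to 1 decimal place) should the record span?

8603.1 mm

After corrections the count is 15627 + 15 = 15642 varves.
Predicted length = 0.55 mm/year × 15642 years = 8603.1 mm.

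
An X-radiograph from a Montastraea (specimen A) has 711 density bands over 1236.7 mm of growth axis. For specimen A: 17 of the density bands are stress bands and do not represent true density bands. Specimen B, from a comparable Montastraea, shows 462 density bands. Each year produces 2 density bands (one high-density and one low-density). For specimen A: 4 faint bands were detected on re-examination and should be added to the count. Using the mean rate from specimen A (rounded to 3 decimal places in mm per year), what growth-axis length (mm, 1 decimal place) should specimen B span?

Specimen A: correcting the raw count gives 711 − 17 + 4 = 698 true density bands.
Specimen A: dividing by 2 density bands per year: 698 / 2 = 349 years.
A: Mean rate = 1236.7 mm / 349 years ≈ 3.544 mm/year.
Specimen B: dividing by 2 density bands per year: 462 / 2 = 231 years. For B, 3.544 mm/year × 231 years = 818.7 mm.

818.7 mm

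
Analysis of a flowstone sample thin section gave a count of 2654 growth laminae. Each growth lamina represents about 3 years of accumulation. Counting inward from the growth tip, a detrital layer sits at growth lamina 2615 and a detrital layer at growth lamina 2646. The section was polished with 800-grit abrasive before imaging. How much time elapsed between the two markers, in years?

Separation: 2646 − 2615 = 31 growth laminae.
Multiplying by 3 years per growth lamina: 31 × 3 = 93 years.

93 years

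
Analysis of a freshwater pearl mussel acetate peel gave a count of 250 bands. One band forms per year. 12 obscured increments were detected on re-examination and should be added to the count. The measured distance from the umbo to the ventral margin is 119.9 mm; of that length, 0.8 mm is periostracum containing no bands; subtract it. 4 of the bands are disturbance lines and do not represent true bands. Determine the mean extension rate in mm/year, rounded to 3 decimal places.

0.462 mm/year

Correcting the raw count gives 250 − 4 + 12 = 258 true bands.
Net length = 119.9 − 0.8 = 119.1 mm.
119.1 mm over 258 years gives 119.1 / 258 ≈ 0.462 mm/year.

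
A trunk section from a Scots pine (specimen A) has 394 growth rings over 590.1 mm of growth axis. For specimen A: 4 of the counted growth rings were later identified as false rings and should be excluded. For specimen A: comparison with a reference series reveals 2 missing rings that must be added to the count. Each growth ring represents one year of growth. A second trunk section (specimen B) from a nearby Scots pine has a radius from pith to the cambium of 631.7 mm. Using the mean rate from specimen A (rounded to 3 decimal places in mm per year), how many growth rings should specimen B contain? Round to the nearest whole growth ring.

Specimen A: correcting the raw count gives 394 − 4 + 2 = 392 true growth rings.
A: Extension rate ≈ 590.1 / 392 = 1.505 mm/yr.
For B, 631.7 / 1.505 = 419.73 years ≈ 420 growth rings.

420 growth rings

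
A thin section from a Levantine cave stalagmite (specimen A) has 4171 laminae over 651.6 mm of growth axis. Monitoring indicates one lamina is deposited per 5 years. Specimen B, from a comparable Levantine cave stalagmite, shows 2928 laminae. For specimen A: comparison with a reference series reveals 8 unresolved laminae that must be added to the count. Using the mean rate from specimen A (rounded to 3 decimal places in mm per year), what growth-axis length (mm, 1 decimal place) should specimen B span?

Specimen A: after corrections the count is 4171 + 8 = 4179 laminae.
Specimen A: 4179 laminae at 5 years each span 4179 × 5 = 20895 years.
A: Mean rate = 651.6 mm / 20895 years ≈ 0.031 mm per year.
Specimen B: at 5 years per lamina, 2928 × 5 = 14640 years. For B, 0.031 mm/year × 14640 years = 453.8 mm.

453.8 mm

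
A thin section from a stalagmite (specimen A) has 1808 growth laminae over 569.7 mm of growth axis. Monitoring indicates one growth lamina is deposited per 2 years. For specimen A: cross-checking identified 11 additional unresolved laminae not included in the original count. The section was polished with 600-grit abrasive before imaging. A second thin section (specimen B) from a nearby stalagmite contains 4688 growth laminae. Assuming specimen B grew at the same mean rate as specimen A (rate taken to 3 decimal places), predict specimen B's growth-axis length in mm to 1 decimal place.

Specimen A: true growth lamina count = 1808 + 11 = 1819.
Specimen A: at 2 years per growth lamina, 1819 × 2 = 3638 years.
A: Extension rate ≈ 569.7 / 3638 = 0.157 mm/yr.
Specimen B: at 2 years per growth lamina, 4688 × 2 = 9376 years. Length of B = 0.157 × 9376 = 1472.0 mm.

1472.0 mm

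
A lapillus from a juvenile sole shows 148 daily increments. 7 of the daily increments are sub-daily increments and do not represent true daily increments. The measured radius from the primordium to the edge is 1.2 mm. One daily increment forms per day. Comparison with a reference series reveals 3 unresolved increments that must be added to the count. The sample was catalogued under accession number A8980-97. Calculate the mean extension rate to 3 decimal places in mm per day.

0.008 mm per day

Correcting the raw count gives 148 − 7 + 3 = 144 true daily increments.
Mean rate = 1.2 mm / 144 days ≈ 0.008 mm per day.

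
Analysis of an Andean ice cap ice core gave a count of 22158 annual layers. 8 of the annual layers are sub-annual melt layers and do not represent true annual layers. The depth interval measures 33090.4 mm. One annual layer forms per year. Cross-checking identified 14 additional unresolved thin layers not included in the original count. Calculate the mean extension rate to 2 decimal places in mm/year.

1.49 mm/year

True annual layer count = 22158 − 8 + 14 = 22164.
Mean rate = 33090.4 mm / 22164 years ≈ 1.49 mm/year.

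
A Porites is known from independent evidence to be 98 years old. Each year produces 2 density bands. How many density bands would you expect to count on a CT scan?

98 years at 2 density bands per year gives 98 × 2 = 196 density bands.
So 196 density bands should be present.

196 density bands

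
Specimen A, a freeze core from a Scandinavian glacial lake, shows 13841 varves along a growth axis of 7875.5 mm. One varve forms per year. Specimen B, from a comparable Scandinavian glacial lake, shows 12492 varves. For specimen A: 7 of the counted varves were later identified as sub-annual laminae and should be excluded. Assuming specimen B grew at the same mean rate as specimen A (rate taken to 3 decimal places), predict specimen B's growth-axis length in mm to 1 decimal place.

7107.9 mm

Specimen A: adjusted count: 13841 − 7 = 13834 varves.
A: 7875.5 mm over 13834 years gives 7875.5 / 13834 ≈ 0.569 mm/year.
B's length ≈ 0.569 × 12492 = 7107.9 mm.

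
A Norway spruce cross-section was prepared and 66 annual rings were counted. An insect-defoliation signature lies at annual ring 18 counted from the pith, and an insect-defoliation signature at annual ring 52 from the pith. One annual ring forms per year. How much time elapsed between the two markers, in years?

52 − 18 = 34 annual rings lie between the two events.
That is 34 years at one annual ring per year.

34 years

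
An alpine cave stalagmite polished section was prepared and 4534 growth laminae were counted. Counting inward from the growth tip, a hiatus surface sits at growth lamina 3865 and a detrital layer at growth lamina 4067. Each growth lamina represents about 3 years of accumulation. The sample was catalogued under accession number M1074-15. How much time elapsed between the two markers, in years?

Separation: 4067 − 3865 = 202 growth laminae.
202 growth laminae at 3 years each span 202 × 3 = 606 years.

606 years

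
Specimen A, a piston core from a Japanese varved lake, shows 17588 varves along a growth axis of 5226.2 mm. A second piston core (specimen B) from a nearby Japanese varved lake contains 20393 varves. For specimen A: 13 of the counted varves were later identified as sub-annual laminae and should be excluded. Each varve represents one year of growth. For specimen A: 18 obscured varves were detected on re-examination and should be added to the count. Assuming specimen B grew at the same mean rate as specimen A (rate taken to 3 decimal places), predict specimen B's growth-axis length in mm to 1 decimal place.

Specimen A: adjusted count: 17588 − 13 + 18 = 17593 varves.
A: 5226.2 mm over 17593 years gives 5226.2 / 17593 ≈ 0.297 mm per year.
Length of B = 0.297 × 20393 = 6056.7 mm.

6056.7 mm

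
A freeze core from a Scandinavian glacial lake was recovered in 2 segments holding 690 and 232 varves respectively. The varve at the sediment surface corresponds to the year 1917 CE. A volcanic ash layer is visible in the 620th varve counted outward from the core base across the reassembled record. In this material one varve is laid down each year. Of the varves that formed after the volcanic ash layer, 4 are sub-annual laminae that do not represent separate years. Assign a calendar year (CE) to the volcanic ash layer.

1619 CE

Total varves = 690 + 232 = 922.
The volcanic ash layer sits at varve 620 from the core base, so 922 − 620 = 302 varves formed after it.
Excluding 4 false varves: 302 − 4 = 298.
The varve at the sediment surface is 1917 CE, so the volcanic ash layer dates to 1917 − 298 = 1619 CE.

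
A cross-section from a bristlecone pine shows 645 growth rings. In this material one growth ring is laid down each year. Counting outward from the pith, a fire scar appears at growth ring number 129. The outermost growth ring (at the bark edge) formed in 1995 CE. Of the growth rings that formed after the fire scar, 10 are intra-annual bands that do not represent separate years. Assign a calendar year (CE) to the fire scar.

1489 CE

The fire scar sits at growth ring 129 from the pith, so 645 − 129 = 516 growth rings formed after it.
Excluding 10 false growth rings: 516 − 10 = 506.
The growth ring at the bark edge is 1995 CE, so the fire scar dates to 1995 − 506 = 1489 CE.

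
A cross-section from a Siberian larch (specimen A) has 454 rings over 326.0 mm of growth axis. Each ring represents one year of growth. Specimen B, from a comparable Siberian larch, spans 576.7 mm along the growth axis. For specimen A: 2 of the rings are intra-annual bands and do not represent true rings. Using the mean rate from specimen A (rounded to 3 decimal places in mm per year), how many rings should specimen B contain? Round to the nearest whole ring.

800 rings

Specimen A: correcting the raw count gives 454 − 2 = 452 true rings.
A: Extension rate ≈ 326.0 / 452 = 0.721 mm/yr.
B spans 576.7 / 0.721 = 799.86 years ≈ 800 rings.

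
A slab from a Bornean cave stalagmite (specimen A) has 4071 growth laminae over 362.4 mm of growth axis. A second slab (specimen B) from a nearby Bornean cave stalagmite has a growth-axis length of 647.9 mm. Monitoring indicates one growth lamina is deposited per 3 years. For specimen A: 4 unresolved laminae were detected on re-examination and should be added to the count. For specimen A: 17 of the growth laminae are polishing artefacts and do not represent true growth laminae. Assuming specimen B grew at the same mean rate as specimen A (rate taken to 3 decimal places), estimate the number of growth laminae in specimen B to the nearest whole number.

7199 growth laminae

Specimen A: true growth lamina count = 4071 − 17 + 4 = 4058.
Specimen A: multiplying by 3 years per growth lamina: 4058 × 3 = 12174 years.
A: 362.4 mm over 12174 years gives 362.4 / 12174 ≈ 0.030 mm/yr.
B spans 647.9 / 0.030 = 21596.67 years; at 3 years per growth lamina that is 21596.67 / 3 ≈ 7199 growth laminae.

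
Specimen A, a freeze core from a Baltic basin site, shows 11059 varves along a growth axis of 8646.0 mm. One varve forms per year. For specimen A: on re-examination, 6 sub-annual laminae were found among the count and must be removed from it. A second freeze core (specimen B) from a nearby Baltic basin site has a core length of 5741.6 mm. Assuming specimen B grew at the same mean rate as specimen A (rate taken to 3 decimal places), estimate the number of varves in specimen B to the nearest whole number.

Specimen A: adjusted count: 11059 − 6 = 11053 varves.
A: Extension rate ≈ 8646.0 / 11053 = 0.782 mm per year.
Specimen B: 5741.6 mm / 0.782 mm per year = 7342.20 years ≈ 7342 varves.

7342 varves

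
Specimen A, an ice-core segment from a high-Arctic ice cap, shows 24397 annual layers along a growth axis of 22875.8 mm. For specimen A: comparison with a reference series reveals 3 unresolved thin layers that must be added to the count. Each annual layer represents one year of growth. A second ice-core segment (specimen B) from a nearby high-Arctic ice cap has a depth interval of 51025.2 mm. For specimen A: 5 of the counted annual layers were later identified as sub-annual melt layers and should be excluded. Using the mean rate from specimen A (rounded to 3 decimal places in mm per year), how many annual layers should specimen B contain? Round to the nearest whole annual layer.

54398 annual layers

Specimen A: after corrections the count is 24397 − 5 + 3 = 24395 annual layers.
A: Mean rate = 22875.8 mm / 24395 years ≈ 0.938 mm/year.
For B, 51025.2 / 0.938 = 54397.87 years ≈ 54398 annual layers.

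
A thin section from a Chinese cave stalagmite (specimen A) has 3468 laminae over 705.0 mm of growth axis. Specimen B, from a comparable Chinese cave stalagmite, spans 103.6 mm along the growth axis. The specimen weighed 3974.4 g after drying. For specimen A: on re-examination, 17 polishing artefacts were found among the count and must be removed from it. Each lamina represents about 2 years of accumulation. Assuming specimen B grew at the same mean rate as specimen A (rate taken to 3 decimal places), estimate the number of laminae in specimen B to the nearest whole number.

Specimen A: true lamina count = 3468 − 17 = 3451.
Specimen A: 3451 laminae at 2 years each span 3451 × 2 = 6902 years.
A: Mean rate = 705.0 mm / 6902 years ≈ 0.102 mm per year.
Specimen B: 103.6 mm / 0.102 mm per year = 1015.69 years; at 2 years per lamina that is 1015.69 / 2 ≈ 508 laminae.

508 laminae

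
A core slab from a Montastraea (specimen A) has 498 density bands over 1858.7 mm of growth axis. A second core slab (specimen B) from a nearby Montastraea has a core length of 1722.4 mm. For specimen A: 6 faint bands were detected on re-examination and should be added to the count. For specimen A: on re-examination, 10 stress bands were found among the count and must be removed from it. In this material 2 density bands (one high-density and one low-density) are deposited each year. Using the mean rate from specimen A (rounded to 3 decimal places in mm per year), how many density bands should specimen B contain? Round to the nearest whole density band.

458 density bands

Specimen A: adjusted count: 498 − 10 + 6 = 494 density bands.
Specimen A: with 2 density bands per year, 494 / 2 = 247 years.
A: 1858.7 mm over 247 years gives 1858.7 / 247 ≈ 7.525 mm/yr.
B spans 1722.4 / 7.525 = 228.89 years; at 2 density bands per year that is 228.89 × 2 ≈ 458 density bands.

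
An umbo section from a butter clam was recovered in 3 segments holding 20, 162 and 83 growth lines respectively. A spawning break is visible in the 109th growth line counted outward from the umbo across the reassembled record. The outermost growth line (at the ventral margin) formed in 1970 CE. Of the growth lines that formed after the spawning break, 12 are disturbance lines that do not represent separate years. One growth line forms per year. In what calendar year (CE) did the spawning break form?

Total growth lines = 20 + 162 + 83 = 265.
The spawning break sits at growth line 109 from the umbo, so 265 − 109 = 156 growth lines formed after it.
Removing the 12 false growth lines leaves 156 − 12 = 144 true growth lines beyond the spawning break.
The growth line at the ventral margin is 1970 CE, so the spawning break dates to 1970 − 144 = 1826 CE.

1826 CE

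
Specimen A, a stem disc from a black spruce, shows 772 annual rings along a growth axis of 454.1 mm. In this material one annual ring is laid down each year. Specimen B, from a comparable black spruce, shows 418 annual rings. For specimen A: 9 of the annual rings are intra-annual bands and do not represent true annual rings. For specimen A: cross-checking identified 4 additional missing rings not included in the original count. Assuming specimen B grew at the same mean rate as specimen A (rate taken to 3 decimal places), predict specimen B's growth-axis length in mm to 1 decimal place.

Specimen A: correcting the raw count gives 772 − 9 + 4 = 767 true annual rings.
A: Extension rate ≈ 454.1 / 767 = 0.592 mm per year.
B's length ≈ 0.592 × 418 = 247.5 mm.

247.5 mm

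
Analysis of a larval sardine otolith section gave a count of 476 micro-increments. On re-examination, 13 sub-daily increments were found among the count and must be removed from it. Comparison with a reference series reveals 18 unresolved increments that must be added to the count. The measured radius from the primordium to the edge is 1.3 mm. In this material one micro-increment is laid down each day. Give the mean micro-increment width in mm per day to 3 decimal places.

True micro-increment count = 476 − 13 + 18 = 481.
Mean rate = 1.3 mm / 481 days ≈ 0.003 mm per day.

0.003 mm per day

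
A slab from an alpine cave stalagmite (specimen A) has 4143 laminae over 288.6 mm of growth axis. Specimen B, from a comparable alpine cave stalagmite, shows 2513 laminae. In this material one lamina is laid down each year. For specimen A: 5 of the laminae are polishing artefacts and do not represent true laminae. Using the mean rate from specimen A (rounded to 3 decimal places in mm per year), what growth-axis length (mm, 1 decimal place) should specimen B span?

Specimen A: adjusted count: 4143 − 5 = 4138 laminae.
A: Mean rate = 288.6 mm / 4138 years ≈ 0.070 mm/year.
Length of B = 0.070 × 2513 = 175.9 mm.

175.9 mm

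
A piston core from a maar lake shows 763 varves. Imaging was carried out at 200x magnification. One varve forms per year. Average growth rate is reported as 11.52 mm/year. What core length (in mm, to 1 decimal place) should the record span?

8789.8 mm

The record spans 763 years at 11.52 mm per year.
763 years at 11.52 mm/year gives 11.52 × 763 = 8789.8 mm.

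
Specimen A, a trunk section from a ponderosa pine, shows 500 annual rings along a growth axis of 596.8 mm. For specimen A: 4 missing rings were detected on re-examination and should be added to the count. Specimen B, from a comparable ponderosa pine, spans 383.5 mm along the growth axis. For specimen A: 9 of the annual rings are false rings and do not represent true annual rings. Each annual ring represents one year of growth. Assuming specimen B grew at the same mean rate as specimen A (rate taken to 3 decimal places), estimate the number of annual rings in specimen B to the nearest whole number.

Specimen A: adjusted count: 500 − 9 + 4 = 495 annual rings.
A: 596.8 mm over 495 years gives 596.8 / 495 ≈ 1.206 mm per year.
B spans 383.5 / 1.206 = 317.99 years ≈ 318 annual rings.

318 annual rings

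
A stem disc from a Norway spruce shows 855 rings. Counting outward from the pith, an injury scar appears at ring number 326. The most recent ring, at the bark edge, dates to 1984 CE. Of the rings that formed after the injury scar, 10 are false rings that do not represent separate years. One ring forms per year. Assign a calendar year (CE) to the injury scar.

Between ring 326 and the bark edge there are 855 − 326 = 529 rings.
Excluding 10 false rings: 529 − 10 = 519.
1984 − 519 = 1465 CE.

1465 CE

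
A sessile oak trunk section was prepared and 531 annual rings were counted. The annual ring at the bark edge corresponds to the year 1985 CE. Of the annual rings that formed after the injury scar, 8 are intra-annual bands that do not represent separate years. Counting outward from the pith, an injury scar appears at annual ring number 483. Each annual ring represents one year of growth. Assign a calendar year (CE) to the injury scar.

Between annual ring 483 and the bark edge there are 531 − 483 = 48 annual rings.
48 − 8 false = 40 true annual rings after the injury scar.
The annual ring at the bark edge is 1985 CE, so the injury scar dates to 1985 − 40 = 1945 CE.

1945 CE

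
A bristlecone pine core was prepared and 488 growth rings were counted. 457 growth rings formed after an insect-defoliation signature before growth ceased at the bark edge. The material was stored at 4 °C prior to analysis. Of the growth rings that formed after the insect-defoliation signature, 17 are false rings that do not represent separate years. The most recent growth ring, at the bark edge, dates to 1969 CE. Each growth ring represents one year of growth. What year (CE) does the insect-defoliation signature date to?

457 growth rings post-date the insect-defoliation signature.
457 − 17 false = 440 true growth rings after the insect-defoliation signature.
The growth ring at the bark edge is 1969 CE, so the insect-defoliation signature dates to 1969 − 440 = 1529 CE.

1529 CE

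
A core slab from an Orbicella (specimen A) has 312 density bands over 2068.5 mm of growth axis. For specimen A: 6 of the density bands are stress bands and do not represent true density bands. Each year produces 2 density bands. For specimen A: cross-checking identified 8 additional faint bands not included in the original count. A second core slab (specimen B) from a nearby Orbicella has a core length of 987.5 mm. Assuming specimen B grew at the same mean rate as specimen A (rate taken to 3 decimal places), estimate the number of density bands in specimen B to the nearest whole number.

Specimen A: correcting the raw count gives 312 − 6 + 8 = 314 true density bands.
Specimen A: 314 density bands at 2 per year is 314 / 2 = 157 years.
A: Extension rate ≈ 2068.5 / 157 = 13.175 mm/year.
For B, 987.5 / 13.175 = 74.95 years; at 2 density bands per year that is 74.95 × 2 ≈ 150 density bands.

150 density bands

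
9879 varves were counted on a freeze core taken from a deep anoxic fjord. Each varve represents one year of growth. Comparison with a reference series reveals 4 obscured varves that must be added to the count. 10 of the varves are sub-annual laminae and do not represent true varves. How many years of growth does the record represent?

Correcting the raw count gives 9879 − 10 + 4 = 9873 true varves.
At one varve per year, that is 9873 years.

9873 years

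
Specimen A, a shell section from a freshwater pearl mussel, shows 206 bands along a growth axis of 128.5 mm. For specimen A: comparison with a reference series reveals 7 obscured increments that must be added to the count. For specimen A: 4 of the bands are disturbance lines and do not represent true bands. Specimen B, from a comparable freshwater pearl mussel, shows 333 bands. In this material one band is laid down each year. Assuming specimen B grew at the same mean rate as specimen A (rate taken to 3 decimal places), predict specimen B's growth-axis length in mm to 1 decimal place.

Specimen A: correcting the raw count gives 206 − 4 + 7 = 209 true bands.
A: Extension rate ≈ 128.5 / 209 = 0.615 mm per year.
B's length ≈ 0.615 × 333 = 204.8 mm.

204.8 mm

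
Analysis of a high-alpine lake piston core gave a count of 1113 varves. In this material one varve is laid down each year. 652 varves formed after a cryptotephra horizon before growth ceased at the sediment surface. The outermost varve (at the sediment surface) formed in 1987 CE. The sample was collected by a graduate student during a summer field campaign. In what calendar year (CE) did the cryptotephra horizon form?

652 varves post-date the cryptotephra horizon.
Counting back 652 years from 1987 CE places the cryptotephra horizon in 1987 − 652 = 1335 CE.

1335 CE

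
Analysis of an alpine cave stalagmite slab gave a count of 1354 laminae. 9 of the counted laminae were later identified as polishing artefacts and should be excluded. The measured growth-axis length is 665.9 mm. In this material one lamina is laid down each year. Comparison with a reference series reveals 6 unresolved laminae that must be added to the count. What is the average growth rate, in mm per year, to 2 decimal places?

0.49 mm per year

After corrections the count is 1354 − 9 + 6 = 1351 laminae.
Mean rate = 665.9 mm / 1351 years ≈ 0.49 mm per year.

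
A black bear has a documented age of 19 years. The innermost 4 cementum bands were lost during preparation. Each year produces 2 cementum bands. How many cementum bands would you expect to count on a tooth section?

19 years at 2 cementum bands per year gives 19 × 2 = 38 cementum bands.
38 − 4 missed = 34 cementum bands expected in the prepared section.

34 cementum bands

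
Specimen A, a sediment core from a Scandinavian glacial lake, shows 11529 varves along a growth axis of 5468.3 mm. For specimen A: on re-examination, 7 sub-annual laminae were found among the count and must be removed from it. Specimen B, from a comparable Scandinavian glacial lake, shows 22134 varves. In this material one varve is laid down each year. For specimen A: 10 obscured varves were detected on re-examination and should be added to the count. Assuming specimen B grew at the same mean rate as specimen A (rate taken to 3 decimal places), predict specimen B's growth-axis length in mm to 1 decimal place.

Specimen A: adjusted count: 11529 − 7 + 10 = 11532 varves.
A: 5468.3 mm over 11532 years gives 5468.3 / 11532 ≈ 0.474 mm per year.
For B, 0.474 mm/year × 22134 years = 10491.5 mm.

10491.5 mm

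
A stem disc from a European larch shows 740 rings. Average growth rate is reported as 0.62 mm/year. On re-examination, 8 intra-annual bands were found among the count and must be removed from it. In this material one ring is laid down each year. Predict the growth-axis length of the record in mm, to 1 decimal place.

453.8 mm

Correcting the raw count gives 740 − 8 = 732 true rings.
Predicted length = 0.62 mm/year × 732 years = 453.8 mm.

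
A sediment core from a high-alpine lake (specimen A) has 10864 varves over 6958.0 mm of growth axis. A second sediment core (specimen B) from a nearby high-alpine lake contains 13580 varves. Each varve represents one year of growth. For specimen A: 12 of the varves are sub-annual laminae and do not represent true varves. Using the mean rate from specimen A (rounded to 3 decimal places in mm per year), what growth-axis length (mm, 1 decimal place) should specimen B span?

8704.8 mm

Specimen A: after corrections the count is 10864 − 12 = 10852 varves.
A: 6958.0 mm over 10852 years gives 6958.0 / 10852 ≈ 0.641 mm/year.
For B, 0.641 mm/year × 13580 years = 8704.8 mm.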